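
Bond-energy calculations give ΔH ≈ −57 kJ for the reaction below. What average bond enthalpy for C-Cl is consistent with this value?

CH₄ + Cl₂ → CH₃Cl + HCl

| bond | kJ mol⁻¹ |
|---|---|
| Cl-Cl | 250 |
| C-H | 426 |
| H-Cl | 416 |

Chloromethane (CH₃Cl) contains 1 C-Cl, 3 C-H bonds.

Let D be the C-Cl bond energy.
Σ(broken) = 4×426 + 1×250 = 1954
Σ(formed) = 1×D + 3×426 + 1×416 = 1694 + D
ΔH = Σ(broken) − Σ(formed) = (1954) − (1694 + D) = +260 − D
Setting this equal to −57 kJ gives D = 317 kJ/mol.

D(C-Cl) ≈ 317 kJ/mol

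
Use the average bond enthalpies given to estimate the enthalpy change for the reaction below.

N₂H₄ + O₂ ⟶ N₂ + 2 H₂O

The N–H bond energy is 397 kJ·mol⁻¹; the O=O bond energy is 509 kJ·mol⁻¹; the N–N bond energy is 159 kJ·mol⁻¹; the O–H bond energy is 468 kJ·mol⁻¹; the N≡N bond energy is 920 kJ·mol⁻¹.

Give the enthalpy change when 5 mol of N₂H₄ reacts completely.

Bonds broken (reactants):
  N–H: 4 × 397 = 1588
  N–N: 1 × 159 = 159
  O=O: 1 × 509 = 509
  Σ(broken) = 2256 kJ
Bonds formed (products):
  N≡N: 1 × 920 = 920
  O–H: 4 × 468 = 1872
  Σ(formed) = 2792 kJ
ΔH = Σ(broken) − Σ(formed) = 2256 − 2792 = −536 kJ
For 5× the reaction as written: 5 × (−536) = −2680 kJ

ΔH = −2680 kJ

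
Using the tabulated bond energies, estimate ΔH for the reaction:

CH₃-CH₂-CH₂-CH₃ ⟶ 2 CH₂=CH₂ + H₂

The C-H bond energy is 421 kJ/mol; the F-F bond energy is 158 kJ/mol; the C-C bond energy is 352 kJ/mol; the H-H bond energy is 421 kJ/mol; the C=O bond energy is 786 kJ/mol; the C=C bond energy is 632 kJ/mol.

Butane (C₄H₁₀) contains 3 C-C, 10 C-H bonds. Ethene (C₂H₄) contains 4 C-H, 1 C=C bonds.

Bonds broken (reactants):
  C-C: 3 × 352 = 1056
  C-H: 10 × 421 = 4210
  Σ(broken) = 5266 kJ
Bonds formed (products):
  C-H: 8 × 421 = 3368
  C=C: 2 × 632 = 1264
  H-H: 1 × 421 = 421
  Σ(formed) = 5053 kJ
ΔH = Σ(broken) − Σ(formed) = 5266 − 5053 = +213 kJ

ΔH ≈ +213 kJ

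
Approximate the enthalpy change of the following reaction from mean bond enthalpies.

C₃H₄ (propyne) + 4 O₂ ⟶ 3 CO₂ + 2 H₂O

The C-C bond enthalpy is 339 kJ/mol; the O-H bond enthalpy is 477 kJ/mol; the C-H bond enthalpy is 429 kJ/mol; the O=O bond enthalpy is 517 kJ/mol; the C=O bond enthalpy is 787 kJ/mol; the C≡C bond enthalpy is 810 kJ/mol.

ΔH ≈ −1697 kJ

Bonds broken (reactants):
  C≡C: 1 × 810 = 810
  C-C: 1 × 339 = 339
  C-H: 4 × 429 = 1716
  O=O: 4 × 517 = 2068
  Σ(broken) = 4933 kJ
Bonds formed (products):
  C=O: 6 × 787 = 4722
  O-H: 4 × 477 = 1908
  Σ(formed) = 6630 kJ
ΔH = Σ(broken) − Σ(formed) = 4933 − 6630 = −1697 kJ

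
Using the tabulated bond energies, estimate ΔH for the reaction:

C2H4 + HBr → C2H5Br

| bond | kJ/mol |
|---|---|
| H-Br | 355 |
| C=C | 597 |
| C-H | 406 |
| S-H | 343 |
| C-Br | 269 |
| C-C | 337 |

ΔH ≈ −60 kJ

Bonds broken (reactants):
  C-H: 4 × 406 = 1624
  C=C: 1 × 597 = 597
  H-Br: 1 × 355 = 355
  Σ(broken) = 2576 kJ
Bonds formed (products):
  C-Br: 1 × 269 = 269
  C-C: 1 × 337 = 337
  C-H: 5 × 406 = 2030
  Σ(formed) = 2636 kJ
ΔH = Σ(broken) − Σ(formed) = 2576 − 2636 = −60 kJ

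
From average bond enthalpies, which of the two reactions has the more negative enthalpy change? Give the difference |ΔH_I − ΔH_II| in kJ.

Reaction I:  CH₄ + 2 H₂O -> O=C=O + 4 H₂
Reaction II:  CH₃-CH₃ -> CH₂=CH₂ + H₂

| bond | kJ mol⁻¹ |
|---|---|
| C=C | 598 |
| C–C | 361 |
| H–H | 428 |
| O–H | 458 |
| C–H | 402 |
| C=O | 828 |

Reaction I, by 67 kJ

Reaction I:
  Bonds broken (reactants):
    C–H: 4 × 402 = 1608
    O–H: 4 × 458 = 1832
    Σ(broken) = 3440 kJ
  Bonds formed (products):
    C=O: 2 × 828 = 1656
    H–H: 4 × 428 = 1712
    Σ(formed) = 3368 kJ
  ΔH_I = 3440 − 3368 = +72 kJ
Reaction II:
  Bonds broken (reactants):
    C–C: 1 × 361 = 361
    C–H: 6 × 402 = 2412
    Σ(broken) = 2773 kJ
  Bonds formed (products):
    C–H: 4 × 402 = 1608
    C=C: 1 × 598 = 598
    H–H: 1 × 428 = 428
    Σ(formed) = 2634 kJ
  ΔH_II = 2773 − 2634 = +139 kJ
ΔH_I − ΔH_II = −67 kJ, so reaction I has the more negative ΔH; |ΔH_I − ΔH_II| = 67 kJ.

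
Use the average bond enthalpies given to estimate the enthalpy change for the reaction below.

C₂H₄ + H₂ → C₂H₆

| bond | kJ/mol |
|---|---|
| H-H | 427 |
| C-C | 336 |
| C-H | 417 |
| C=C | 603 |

Bonds broken (reactants):
  C-H: 4 × 417 = 1668
  C=C: 1 × 603 = 603
  H-H: 1 × 427 = 427
  Σ(broken) = 2698 kJ
Bonds formed (products):
  C-C: 1 × 336 = 336
  C-H: 6 × 417 = 2502
  Σ(formed) = 2838 kJ
ΔH = Σ(broken) − Σ(formed) = 2698 − 2838 = −140 kJ

ΔH ≈ −140 kJ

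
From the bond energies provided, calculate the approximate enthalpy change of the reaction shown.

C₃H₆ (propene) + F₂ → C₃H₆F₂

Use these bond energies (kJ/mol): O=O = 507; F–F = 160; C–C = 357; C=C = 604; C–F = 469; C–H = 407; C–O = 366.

Bonds broken (reactants):
  C–C: 1 × 357 = 357
  C–H: 6 × 407 = 2442
  C=C: 1 × 604 = 604
  F–F: 1 × 160 = 160
  Σ(broken) = 3563 kJ
Bonds formed (products):
  C–C: 2 × 357 = 714
  C–F: 2 × 469 = 938
  C–H: 6 × 407 = 2442
  Σ(formed) = 4094 kJ
ΔH = Σ(broken) − Σ(formed) = 3563 − 4094 = −531 kJ

ΔH ≈ −531 kJ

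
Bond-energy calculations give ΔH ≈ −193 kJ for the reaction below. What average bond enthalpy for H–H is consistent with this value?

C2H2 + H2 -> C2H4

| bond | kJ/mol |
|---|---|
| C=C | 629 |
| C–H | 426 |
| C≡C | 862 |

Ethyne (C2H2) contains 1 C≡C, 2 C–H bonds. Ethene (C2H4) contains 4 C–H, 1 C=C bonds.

D(H–H) ≈ 426 kJ/mol

Let D be the H–H bond energy.
Σ(broken) = 1×862 + 2×426 + 1×D = 1714 + D
Σ(formed) = 4×426 + 1×629 = 2333
ΔH = Σ(broken) − Σ(formed) = (1714 + D) − (2333) = −619 + D
Setting this equal to −193 kJ gives D = 426 kJ/mol.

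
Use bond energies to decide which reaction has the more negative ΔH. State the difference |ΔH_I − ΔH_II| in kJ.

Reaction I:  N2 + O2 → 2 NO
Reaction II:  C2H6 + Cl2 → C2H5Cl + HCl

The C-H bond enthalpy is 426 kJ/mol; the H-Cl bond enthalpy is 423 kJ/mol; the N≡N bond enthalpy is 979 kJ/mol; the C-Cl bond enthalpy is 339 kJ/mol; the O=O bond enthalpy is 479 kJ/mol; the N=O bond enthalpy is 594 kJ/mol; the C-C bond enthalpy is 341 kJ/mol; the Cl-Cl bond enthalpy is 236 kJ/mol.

Reaction II, by 370 kJ

Reaction I:
  Bonds broken (reactants):
    N≡N: 1 × 979 = 979
    O=O: 1 × 479 = 479
    Σ(broken) = 1458 kJ
  Bonds formed (products):
    N=O: 2 × 594 = 1188
    Σ(formed) = 1188 kJ
  ΔH_I = 1458 − 1188 = +270 kJ
Reaction II:
  Bonds broken (reactants):
    C-C: 1 × 341 = 341
    C-H: 6 × 426 = 2556
    Cl-Cl: 1 × 236 = 236
    Σ(broken) = 3133 kJ
  Bonds formed (products):
    C-C: 1 × 341 = 341
    C-Cl: 1 × 339 = 339
    C-H: 5 × 426 = 2130
    H-Cl: 1 × 423 = 423
    Σ(formed) = 3233 kJ
  ΔH_II = 3133 − 3233 = −100 kJ
ΔH_I − ΔH_II = +370 kJ, so reaction II has the more negative ΔH; |ΔH_I − ΔH_II| = 370 kJ.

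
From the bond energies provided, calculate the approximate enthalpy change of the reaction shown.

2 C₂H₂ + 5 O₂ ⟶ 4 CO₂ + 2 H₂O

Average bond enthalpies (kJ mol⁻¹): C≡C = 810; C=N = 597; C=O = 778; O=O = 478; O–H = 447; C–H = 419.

ΔH ≈ −2326 kJ

Bonds broken (reactants):
  C≡C: 2 × 810 = 1620
  C–H: 4 × 419 = 1676
  O=O: 5 × 478 = 2390
  Σ(broken) = 5686 kJ
Bonds formed (products):
  C=O: 8 × 778 = 6224
  O–H: 4 × 447 = 1788
  Σ(formed) = 8012 kJ
ΔH = Σ(broken) − Σ(formed) = 5686 − 8012 = −2326 kJ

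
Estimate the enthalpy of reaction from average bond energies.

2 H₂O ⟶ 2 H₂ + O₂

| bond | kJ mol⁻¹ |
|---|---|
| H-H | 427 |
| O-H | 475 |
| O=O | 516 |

Bonds broken (reactants):
  O-H: 4 × 475 = 1900
  Σ(broken) = 1900 kJ
Bonds formed (products):
  H-H: 2 × 427 = 854
  O=O: 1 × 516 = 516
  Σ(formed) = 1370 kJ
ΔH = Σ(broken) − Σ(formed) = 1900 − 1370 = +530 kJ

ΔH ≈ +530 kJ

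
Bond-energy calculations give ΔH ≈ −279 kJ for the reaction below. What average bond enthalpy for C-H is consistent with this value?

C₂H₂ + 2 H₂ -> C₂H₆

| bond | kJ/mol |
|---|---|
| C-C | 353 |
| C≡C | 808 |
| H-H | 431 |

D(C-H) ≈ 399 kJ/mol

Let D be the C-H bond energy.
Σ(broken) = 1×808 + 2×D + 2×431 = 1670 + 2D
Σ(formed) = 1×353 + 6×D = 353 + 6D
ΔH = Σ(broken) − Σ(formed) = (1670 + 2D) − (353 + 6D) = +1317 − 4D
Setting this equal to −279 kJ gives 4D = 1596, so D = 399 kJ/mol.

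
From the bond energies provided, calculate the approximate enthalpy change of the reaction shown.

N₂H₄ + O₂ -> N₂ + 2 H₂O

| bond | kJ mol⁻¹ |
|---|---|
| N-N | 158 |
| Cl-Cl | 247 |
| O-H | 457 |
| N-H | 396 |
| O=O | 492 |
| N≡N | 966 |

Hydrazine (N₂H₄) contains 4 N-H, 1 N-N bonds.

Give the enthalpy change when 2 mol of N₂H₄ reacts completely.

Bonds broken (reactants):
  N-H: 4 × 396 = 1584
  N-N: 1 × 158 = 158
  O=O: 1 × 492 = 492
  Σ(broken) = 2234 kJ
Bonds formed (products):
  N≡N: 1 × 966 = 966
  O-H: 4 × 457 = 1828
  Σ(formed) = 2794 kJ
ΔH = Σ(broken) − Σ(formed) = 2234 − 2794 = −560 kJ
For 2× the reaction as written: 2 × (−560) = −1120 kJ

ΔH = −1120 kJ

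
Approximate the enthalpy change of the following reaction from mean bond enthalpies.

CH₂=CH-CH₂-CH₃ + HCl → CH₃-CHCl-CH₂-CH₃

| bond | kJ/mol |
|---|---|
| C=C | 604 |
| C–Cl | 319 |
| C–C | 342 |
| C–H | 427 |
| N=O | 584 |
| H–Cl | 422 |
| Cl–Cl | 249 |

ΔH ≈ −62 kJ

Bonds broken (reactants):
  C–C: 2 × 342 = 684
  C–H: 8 × 427 = 3416
  C=C: 1 × 604 = 604
  H–Cl: 1 × 422 = 422
  Σ(broken) = 5126 kJ
Bonds formed (products):
  C–C: 3 × 342 = 1026
  C–Cl: 1 × 319 = 319
  C–H: 9 × 427 = 3843
  Σ(formed) = 5188 kJ
ΔH = Σ(broken) − Σ(formed) = 5126 − 5188 = −62 kJ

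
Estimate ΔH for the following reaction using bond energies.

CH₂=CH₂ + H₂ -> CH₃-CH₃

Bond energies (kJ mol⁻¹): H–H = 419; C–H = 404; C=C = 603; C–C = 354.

Bonds broken (reactants):
  C–H: 4 × 404 = 1616
  C=C: 1 × 603 = 603
  H–H: 1 × 419 = 419
  Σ(broken) = 2638 kJ
Bonds formed (products):
  C–C: 1 × 354 = 354
  C–H: 6 × 404 = 2424
  Σ(formed) = 2778 kJ
ΔH = Σ(broken) − Σ(formed) = 2638 − 2778 = −140 kJ

ΔH ≈ −140 kJ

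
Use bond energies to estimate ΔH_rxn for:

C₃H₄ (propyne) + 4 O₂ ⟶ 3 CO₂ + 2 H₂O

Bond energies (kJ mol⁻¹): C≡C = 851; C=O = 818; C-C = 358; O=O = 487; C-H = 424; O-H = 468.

ΔH ≈ −1927 kJ

Bonds broken (reactants):
  C≡C: 1 × 851 = 851
  C-C: 1 × 358 = 358
  C-H: 4 × 424 = 1696
  O=O: 4 × 487 = 1948
  Σ(broken) = 4853 kJ
Bonds formed (products):
  C=O: 6 × 818 = 4908
  O-H: 4 × 468 = 1872
  Σ(formed) = 6780 kJ
ΔH = Σ(broken) − Σ(formed) = 4853 − 6780 = −1927 kJ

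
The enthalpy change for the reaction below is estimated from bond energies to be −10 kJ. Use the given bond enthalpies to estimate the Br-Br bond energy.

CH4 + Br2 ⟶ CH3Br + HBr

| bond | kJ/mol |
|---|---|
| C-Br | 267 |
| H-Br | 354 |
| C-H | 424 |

D(Br-Br) ≈ 187 kJ/mol

Let D be the Br-Br bond energy.
Σ(broken) = 1×D + 4×424 = 1696 + D
Σ(formed) = 1×267 + 3×424 + 1×354 = 1893
ΔH = Σ(broken) − Σ(formed) = (1696 + D) − (1893) = −197 + D
Setting this equal to −10 kJ gives D = 187 kJ/mol.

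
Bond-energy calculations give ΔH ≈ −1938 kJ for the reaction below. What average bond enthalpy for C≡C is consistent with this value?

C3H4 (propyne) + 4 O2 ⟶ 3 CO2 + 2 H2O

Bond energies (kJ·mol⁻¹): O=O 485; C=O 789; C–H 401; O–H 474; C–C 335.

D(C≡C) ≈ 813 kJ/mol

Let D be the C≡C bond energy.
Σ(broken) = 1×D + 1×335 + 4×401 + 4×485 = 3879 + D
Σ(formed) = 6×789 + 4×474 = 6630
ΔH = Σ(broken) − Σ(formed) = (3879 + D) − (6630) = −2751 + D
Setting this equal to −1938 kJ gives D = 813 kJ/mol.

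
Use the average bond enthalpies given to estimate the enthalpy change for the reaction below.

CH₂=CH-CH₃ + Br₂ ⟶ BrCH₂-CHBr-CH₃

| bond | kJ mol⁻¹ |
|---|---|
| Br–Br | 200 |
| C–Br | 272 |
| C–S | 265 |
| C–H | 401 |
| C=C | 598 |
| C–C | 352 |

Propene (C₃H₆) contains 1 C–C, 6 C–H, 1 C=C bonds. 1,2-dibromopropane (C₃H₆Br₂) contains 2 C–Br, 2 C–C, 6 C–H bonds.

Bonds broken (reactants):
  Br–Br: 1 × 200 = 200
  C–C: 1 × 352 = 352
  C–H: 6 × 401 = 2406
  C=C: 1 × 598 = 598
  Σ(broken) = 3556 kJ
Bonds formed (products):
  C–Br: 2 × 272 = 544
  C–C: 2 × 352 = 704
  C–H: 6 × 401 = 2406
  Σ(formed) = 3654 kJ
ΔH = Σ(broken) − Σ(formed) = 3556 − 3654 = −98 kJ

ΔH ≈ −98 kJ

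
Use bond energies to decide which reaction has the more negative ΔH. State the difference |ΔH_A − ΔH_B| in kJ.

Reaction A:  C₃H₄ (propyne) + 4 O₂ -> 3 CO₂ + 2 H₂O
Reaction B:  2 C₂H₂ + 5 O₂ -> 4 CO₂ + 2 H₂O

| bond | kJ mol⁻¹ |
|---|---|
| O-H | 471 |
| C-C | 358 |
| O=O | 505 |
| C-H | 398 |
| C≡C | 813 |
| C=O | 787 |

Reaction A:
  Bonds broken (reactants):
    C≡C: 1 × 813 = 813
    C-C: 1 × 358 = 358
    C-H: 4 × 398 = 1592
    O=O: 4 × 505 = 2020
    Σ(broken) = 4783 kJ
  Bonds formed (products):
    C=O: 6 × 787 = 4722
    O-H: 4 × 471 = 1884
    Σ(formed) = 6606 kJ
  ΔH_A = 4783 − 6606 = −1823 kJ
Reaction B:
  Bonds broken (reactants):
    C≡C: 2 × 813 = 1626
    C-H: 4 × 398 = 1592
    O=O: 5 × 505 = 2525
    Σ(broken) = 5743 kJ
  Bonds formed (products):
    C=O: 8 × 787 = 6296
    O-H: 4 × 471 = 1884
    Σ(formed) = 8180 kJ
  ΔH_B = 5743 − 8180 = −2437 kJ
ΔH_A − ΔH_B = +614 kJ, so reaction B has the more negative ΔH; |ΔH_A − ΔH_B| = 614 kJ.

Reaction B, by 614 kJ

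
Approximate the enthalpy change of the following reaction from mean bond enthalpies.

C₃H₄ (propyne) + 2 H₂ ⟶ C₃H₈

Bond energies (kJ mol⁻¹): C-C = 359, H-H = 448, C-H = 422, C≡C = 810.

Bonds broken (reactants):
  C≡C: 1 × 810 = 810
  C-C: 1 × 359 = 359
  C-H: 4 × 422 = 1688
  H-H: 2 × 448 = 896
  Σ(broken) = 3753 kJ
Bonds formed (products):
  C-C: 2 × 359 = 718
  C-H: 8 × 422 = 3376
  Σ(formed) = 4094 kJ
ΔH = Σ(broken) − Σ(formed) = 3753 − 4094 = −341 kJ

ΔH ≈ −341 kJ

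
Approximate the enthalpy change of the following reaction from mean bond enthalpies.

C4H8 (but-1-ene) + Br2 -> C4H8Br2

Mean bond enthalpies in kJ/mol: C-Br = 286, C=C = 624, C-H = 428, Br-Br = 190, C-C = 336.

Bonds broken (reactants):
  Br-Br: 1 × 190 = 190
  C-C: 2 × 336 = 672
  C-H: 8 × 428 = 3424
  C=C: 1 × 624 = 624
  Σ(broken) = 4910 kJ
Bonds formed (products):
  C-Br: 2 × 286 = 572
  C-C: 3 × 336 = 1008
  C-H: 8 × 428 = 3424
  Σ(formed) = 5004 kJ
ΔH = Σ(broken) − Σ(formed) = 4910 − 5004 = −94 kJ

ΔH ≈ −94 kJ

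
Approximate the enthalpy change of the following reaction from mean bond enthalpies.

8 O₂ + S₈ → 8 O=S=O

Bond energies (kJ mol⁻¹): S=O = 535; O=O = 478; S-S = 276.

Bonds broken (reactants):
  O=O: 8 × 478 = 3824
  S-S: 8 × 276 = 2208
  Σ(broken) = 6032 kJ
Bonds formed (products):
  S=O: 16 × 535 = 8560
  Σ(formed) = 8560 kJ
ΔH = Σ(broken) − Σ(formed) = 6032 − 8560 = −2528 kJ

ΔH ≈ −2528 kJ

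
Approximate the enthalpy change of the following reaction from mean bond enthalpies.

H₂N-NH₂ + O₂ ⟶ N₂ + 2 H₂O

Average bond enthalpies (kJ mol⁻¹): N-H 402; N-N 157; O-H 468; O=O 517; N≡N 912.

Bonds broken (reactants):
  N-H: 4 × 402 = 1608
  N-N: 1 × 157 = 157
  O=O: 1 × 517 = 517
  Σ(broken) = 2282 kJ
Bonds formed (products):
  N≡N: 1 × 912 = 912
  O-H: 4 × 468 = 1872
  Σ(formed) = 2784 kJ
ΔH = Σ(broken) − Σ(formed) = 2282 − 2784 = −502 kJ

ΔH ≈ −502 kJ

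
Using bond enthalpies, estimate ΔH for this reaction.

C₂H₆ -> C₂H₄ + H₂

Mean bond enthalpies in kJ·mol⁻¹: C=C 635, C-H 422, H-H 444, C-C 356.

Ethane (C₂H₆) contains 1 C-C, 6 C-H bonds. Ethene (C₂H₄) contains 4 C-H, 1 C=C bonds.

ΔH ≈ +121 kJ

Bonds broken (reactants):
  C-C: 1 × 356 = 356
  C-H: 6 × 422 = 2532
  Σ(broken) = 2888 kJ
Bonds formed (products):
  C-H: 4 × 422 = 1688
  C=C: 1 × 635 = 635
  H-H: 1 × 444 = 444
  Σ(formed) = 2767 kJ
ΔH = Σ(broken) − Σ(formed) = 2888 − 2767 = +121 kJ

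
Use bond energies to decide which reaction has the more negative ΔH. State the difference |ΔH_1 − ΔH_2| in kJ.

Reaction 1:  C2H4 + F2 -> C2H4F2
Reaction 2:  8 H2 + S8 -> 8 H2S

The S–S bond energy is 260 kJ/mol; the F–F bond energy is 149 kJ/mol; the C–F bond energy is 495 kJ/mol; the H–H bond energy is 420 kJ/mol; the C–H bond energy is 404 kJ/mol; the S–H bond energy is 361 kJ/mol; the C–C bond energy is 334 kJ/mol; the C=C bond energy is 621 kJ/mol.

Reaction 1, by 218 kJ

Reaction 1:
  Bonds broken (reactants):
    C–H: 4 × 404 = 1616
    C=C: 1 × 621 = 621
    F–F: 1 × 149 = 149
    Σ(broken) = 2386 kJ
  Bonds formed (products):
    C–C: 1 × 334 = 334
    C–F: 2 × 495 = 990
    C–H: 4 × 404 = 1616
    Σ(formed) = 2940 kJ
  ΔH_1 = 2386 − 2940 = −554 kJ
Reaction 2:
  Bonds broken (reactants):
    H–H: 8 × 420 = 3360
    S–S: 8 × 260 = 2080
    Σ(broken) = 5440 kJ
  Bonds formed (products):
    S–H: 16 × 361 = 5776
    Σ(formed) = 5776 kJ
  ΔH_2 = 5440 − 5776 = −336 kJ
ΔH_1 − ΔH_2 = −218 kJ, so reaction 1 has the more negative ΔH; |ΔH_1 − ΔH_2| = 218 kJ.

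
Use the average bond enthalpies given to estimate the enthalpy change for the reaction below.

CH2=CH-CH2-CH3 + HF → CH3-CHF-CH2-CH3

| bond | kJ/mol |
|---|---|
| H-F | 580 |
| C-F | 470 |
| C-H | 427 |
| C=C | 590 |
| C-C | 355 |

Bonds broken (reactants):
  C-C: 2 × 355 = 710
  C-H: 8 × 427 = 3416
  C=C: 1 × 590 = 590
  H-F: 1 × 580 = 580
  Σ(broken) = 5296 kJ
Bonds formed (products):
  C-C: 3 × 355 = 1065
  C-F: 1 × 470 = 470
  C-H: 9 × 427 = 3843
  Σ(formed) = 5378 kJ
ΔH = Σ(broken) − Σ(formed) = 5296 − 5378 = −82 kJ

ΔH ≈ −82 kJ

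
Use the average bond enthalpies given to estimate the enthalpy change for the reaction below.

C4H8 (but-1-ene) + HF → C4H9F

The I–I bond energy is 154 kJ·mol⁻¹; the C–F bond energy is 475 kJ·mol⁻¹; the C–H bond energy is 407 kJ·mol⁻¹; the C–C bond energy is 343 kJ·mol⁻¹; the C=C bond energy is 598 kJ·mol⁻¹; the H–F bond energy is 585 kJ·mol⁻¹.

Bonds broken (reactants):
  C–C: 2 × 343 = 686
  C–H: 8 × 407 = 3256
  C=C: 1 × 598 = 598
  H–F: 1 × 585 = 585
  Σ(broken) = 5125 kJ
Bonds formed (products):
  C–C: 3 × 343 = 1029
  C–F: 1 × 475 = 475
  C–H: 9 × 407 = 3663
  Σ(formed) = 5167 kJ
ΔH = Σ(broken) − Σ(formed) = 5125 − 5167 = −42 kJ

ΔH ≈ −42 kJ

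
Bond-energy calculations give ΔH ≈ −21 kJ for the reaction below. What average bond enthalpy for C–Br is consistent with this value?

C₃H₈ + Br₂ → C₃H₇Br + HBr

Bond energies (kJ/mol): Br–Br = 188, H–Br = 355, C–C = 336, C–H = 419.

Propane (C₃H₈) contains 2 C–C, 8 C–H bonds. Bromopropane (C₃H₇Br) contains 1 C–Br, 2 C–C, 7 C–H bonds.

D(C–Br) ≈ 273 kJ/mol

Let D be the C–Br bond energy.
Σ(broken) = 1×188 + 2×336 + 8×419 = 4212
Σ(formed) = 1×D + 2×336 + 7×419 + 1×355 = 3960 + D
ΔH = Σ(broken) − Σ(formed) = (4212) − (3960 + D) = +252 − D
Setting this equal to −21 kJ gives D = 273 kJ/mol.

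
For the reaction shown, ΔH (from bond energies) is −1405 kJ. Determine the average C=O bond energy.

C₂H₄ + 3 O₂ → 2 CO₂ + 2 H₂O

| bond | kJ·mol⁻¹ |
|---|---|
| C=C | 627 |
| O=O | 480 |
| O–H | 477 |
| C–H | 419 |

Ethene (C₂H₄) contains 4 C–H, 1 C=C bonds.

D(C=O) ≈ 810 kJ/mol

Let D be the C=O bond energy.
Σ(broken) = 4×419 + 1×627 + 3×480 = 3743
Σ(formed) = 4×D + 4×477 = 1908 + 4D
ΔH = Σ(broken) − Σ(formed) = (3743) − (1908 + 4D) = +1835 − 4D
Setting this equal to −1405 kJ gives 4D = 3240, so D = 810 kJ/mol.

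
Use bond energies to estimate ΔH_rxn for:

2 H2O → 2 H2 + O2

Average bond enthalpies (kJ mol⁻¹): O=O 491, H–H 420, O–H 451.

ΔH ≈ +473 kJ

Bonds broken (reactants):
  O–H: 4 × 451 = 1804
  Σ(broken) = 1804 kJ
Bonds formed (products):
  H–H: 2 × 420 = 840
  O=O: 1 × 491 = 491
  Σ(formed) = 1331 kJ
ΔH = Σ(broken) − Σ(formed) = 1804 − 1331 = +473 kJ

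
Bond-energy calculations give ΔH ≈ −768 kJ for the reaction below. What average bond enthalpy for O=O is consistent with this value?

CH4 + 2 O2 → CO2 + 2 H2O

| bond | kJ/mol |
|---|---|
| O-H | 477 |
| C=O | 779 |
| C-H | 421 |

Let D be the O=O bond energy.
Σ(broken) = 4×421 + 2×D = 1684 + 2D
Σ(formed) = 2×779 + 4×477 = 3466
ΔH = Σ(broken) − Σ(formed) = (1684 + 2D) − (3466) = −1782 + 2D
Setting this equal to −768 kJ gives 2D = 1014, so D = 507 kJ/mol.

D(O=O) ≈ 507 kJ/mol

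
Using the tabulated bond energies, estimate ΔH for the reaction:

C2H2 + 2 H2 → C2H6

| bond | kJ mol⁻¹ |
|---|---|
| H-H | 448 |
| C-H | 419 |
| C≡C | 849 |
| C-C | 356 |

Bonds broken (reactants):
  C≡C: 1 × 849 = 849
  C-H: 2 × 419 = 838
  H-H: 2 × 448 = 896
  Σ(broken) = 2583 kJ
Bonds formed (products):
  C-C: 1 × 356 = 356
  C-H: 6 × 419 = 2514
  Σ(formed) = 2870 kJ
ΔH = Σ(broken) − Σ(formed) = 2583 − 2870 = −287 kJ

ΔH ≈ −287 kJ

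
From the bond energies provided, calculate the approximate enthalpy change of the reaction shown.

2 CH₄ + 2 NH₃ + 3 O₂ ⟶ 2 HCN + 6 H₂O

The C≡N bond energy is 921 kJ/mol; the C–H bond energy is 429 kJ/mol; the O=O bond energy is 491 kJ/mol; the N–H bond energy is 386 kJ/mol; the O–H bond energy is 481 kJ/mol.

Bonds broken (reactants):
  C–H: 8 × 429 = 3432
  N–H: 6 × 386 = 2316
  O=O: 3 × 491 = 1473
  Σ(broken) = 7221 kJ
Bonds formed (products):
  C≡N: 2 × 921 = 1842
  C–H: 2 × 429 = 858
  O–H: 12 × 481 = 5772
  Σ(formed) = 8472 kJ
ΔH = Σ(broken) − Σ(formed) = 7221 − 8472 = −1251 kJ

ΔH ≈ −1251 kJ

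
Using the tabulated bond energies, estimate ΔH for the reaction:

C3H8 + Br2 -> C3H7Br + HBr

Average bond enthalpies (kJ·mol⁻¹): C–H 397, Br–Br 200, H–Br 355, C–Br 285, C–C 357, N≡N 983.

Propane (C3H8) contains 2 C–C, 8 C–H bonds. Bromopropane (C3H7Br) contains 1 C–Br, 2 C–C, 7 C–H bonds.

Bonds broken (reactants):
  Br–Br: 1 × 200 = 200
  C–C: 2 × 357 = 714
  C–H: 8 × 397 = 3176
  Σ(broken) = 4090 kJ
Bonds formed (products):
  C–Br: 1 × 285 = 285
  C–C: 2 × 357 = 714
  C–H: 7 × 397 = 2779
  H–Br: 1 × 355 = 355
  Σ(formed) = 4133 kJ
ΔH = Σ(broken) − Σ(formed) = 4090 − 4133 = −43 kJ

ΔH ≈ −43 kJ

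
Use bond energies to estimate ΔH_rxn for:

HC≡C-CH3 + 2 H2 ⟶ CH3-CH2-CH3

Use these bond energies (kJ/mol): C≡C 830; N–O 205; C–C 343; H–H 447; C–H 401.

Bonds broken (reactants):
  C≡C: 1 × 830 = 830
  C–C: 1 × 343 = 343
  C–H: 4 × 401 = 1604
  H–H: 2 × 447 = 894
  Σ(broken) = 3671 kJ
Bonds formed (products):
  C–C: 2 × 343 = 686
  C–H: 8 × 401 = 3208
  Σ(formed) = 3894 kJ
ΔH = Σ(broken) − Σ(formed) = 3671 − 3894 = −223 kJ

ΔH ≈ −223 kJ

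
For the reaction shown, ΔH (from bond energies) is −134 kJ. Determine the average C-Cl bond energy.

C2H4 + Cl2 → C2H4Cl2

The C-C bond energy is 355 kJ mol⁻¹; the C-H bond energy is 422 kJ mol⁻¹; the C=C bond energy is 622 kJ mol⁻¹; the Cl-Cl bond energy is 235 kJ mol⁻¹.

Let D be the C-Cl bond energy.
Σ(broken) = 4×422 + 1×622 + 1×235 = 2545
Σ(formed) = 1×355 + 2×D + 4×422 = 2043 + 2D
ΔH = Σ(broken) − Σ(formed) = (2545) − (2043 + 2D) = +502 − 2D
Setting this equal to −134 kJ gives 2D = 636, so D = 318 kJ/mol.

D(C-Cl) ≈ 318 kJ/mol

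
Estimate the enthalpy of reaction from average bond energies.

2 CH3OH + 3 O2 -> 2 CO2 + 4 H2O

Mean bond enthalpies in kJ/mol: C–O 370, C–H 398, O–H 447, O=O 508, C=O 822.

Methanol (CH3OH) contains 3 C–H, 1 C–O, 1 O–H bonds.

ΔH ≈ −1318 kJ

Bonds broken (reactants):
  C–H: 6 × 398 = 2388
  C–O: 2 × 370 = 740
  O–H: 2 × 447 = 894
  O=O: 3 × 508 = 1524
  Σ(broken) = 5546 kJ
Bonds formed (products):
  C=O: 4 × 822 = 3288
  O–H: 8 × 447 = 3576
  Σ(formed) = 6864 kJ
ΔH = Σ(broken) − Σ(formed) = 5546 − 6864 = −1318 kJ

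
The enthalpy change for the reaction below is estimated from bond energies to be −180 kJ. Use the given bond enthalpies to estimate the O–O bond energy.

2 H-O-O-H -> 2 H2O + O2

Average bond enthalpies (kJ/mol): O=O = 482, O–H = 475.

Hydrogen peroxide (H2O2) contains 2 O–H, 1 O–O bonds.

Let D be the O–O bond energy.
Σ(broken) = 4×475 + 2×D = 1900 + 2D
Σ(formed) = 4×475 + 1×482 = 2382
ΔH = Σ(broken) − Σ(formed) = (1900 + 2D) − (2382) = −482 + 2D
Setting this equal to −180 kJ gives 2D = 302, so D = 151 kJ/mol.

D(O–O) ≈ 151 kJ/mol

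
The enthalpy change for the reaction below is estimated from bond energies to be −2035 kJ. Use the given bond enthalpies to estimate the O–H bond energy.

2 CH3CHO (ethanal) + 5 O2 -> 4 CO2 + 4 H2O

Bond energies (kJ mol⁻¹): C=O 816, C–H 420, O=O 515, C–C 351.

D(O–H) ≈ 472 kJ/mol

Let D be the O–H bond energy.
Σ(broken) = 2×351 + 8×420 + 2×816 + 5×515 = 8269
Σ(formed) = 8×816 + 8×D = 6528 + 8D
ΔH = Σ(broken) − Σ(formed) = (8269) − (6528 + 8D) = +1741 − 8D
Setting this equal to −2035 kJ gives 8D = 3776, so D = 472 kJ/mol.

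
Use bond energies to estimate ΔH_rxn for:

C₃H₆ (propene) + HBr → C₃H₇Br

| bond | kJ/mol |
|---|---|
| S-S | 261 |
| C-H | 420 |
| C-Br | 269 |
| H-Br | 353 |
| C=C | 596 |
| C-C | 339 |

ΔH ≈ −79 kJ

Bonds broken (reactants):
  C-C: 1 × 339 = 339
  C-H: 6 × 420 = 2520
  C=C: 1 × 596 = 596
  H-Br: 1 × 353 = 353
  Σ(broken) = 3808 kJ
Bonds formed (products):
  C-Br: 1 × 269 = 269
  C-C: 2 × 339 = 678
  C-H: 7 × 420 = 2940
  Σ(formed) = 3887 kJ
ΔH = Σ(broken) − Σ(formed) = 3808 − 3887 = −79 kJ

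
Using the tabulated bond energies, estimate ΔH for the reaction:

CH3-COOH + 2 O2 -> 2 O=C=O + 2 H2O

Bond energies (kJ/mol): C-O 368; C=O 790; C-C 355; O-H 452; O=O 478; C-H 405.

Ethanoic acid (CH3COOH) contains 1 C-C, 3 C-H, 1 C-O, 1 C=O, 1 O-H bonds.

Bonds broken (reactants):
  C-C: 1 × 355 = 355
  C-H: 3 × 405 = 1215
  C-O: 1 × 368 = 368
  C=O: 1 × 790 = 790
  O-H: 1 × 452 = 452
  O=O: 2 × 478 = 956
  Σ(broken) = 4136 kJ
Bonds formed (products):
  C=O: 4 × 790 = 3160
  O-H: 4 × 452 = 1808
  Σ(formed) = 4968 kJ
ΔH = Σ(broken) − Σ(formed) = 4136 − 4968 = −832 kJ

ΔH ≈ −832 kJ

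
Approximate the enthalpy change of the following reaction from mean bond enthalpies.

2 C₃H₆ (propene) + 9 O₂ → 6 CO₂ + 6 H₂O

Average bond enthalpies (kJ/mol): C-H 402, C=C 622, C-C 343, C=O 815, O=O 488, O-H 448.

Bonds broken (reactants):
  C-C: 2 × 343 = 686
  C-H: 12 × 402 = 4824
  C=C: 2 × 622 = 1244
  O=O: 9 × 488 = 4392
  Σ(broken) = 11146 kJ
Bonds formed (products):
  C=O: 12 × 815 = 9780
  O-H: 12 × 448 = 5376
  Σ(formed) = 15156 kJ
ΔH = Σ(broken) − Σ(formed) = 11146 − 15156 = −4010 kJ

ΔH ≈ −4010 kJ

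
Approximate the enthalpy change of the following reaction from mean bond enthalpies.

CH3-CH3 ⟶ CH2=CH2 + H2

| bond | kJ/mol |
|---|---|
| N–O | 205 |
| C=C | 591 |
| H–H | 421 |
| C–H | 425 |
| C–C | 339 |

Bonds broken (reactants):
  C–C: 1 × 339 = 339
  C–H: 6 × 425 = 2550
  Σ(broken) = 2889 kJ
Bonds formed (products):
  C–H: 4 × 425 = 1700
  C=C: 1 × 591 = 591
  H–H: 1 × 421 = 421
  Σ(formed) = 2712 kJ
ΔH = Σ(broken) − Σ(formed) = 2889 − 2712 = +177 kJ

ΔH ≈ +177 kJ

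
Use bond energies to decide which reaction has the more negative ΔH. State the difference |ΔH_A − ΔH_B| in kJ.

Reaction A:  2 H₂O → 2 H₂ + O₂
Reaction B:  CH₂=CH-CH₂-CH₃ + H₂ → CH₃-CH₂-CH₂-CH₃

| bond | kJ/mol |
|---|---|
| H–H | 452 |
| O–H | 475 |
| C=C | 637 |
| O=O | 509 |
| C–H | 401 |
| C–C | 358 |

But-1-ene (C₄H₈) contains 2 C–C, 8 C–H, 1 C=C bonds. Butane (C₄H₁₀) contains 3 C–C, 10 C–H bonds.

Reaction A:
  Bonds broken (reactants):
    O–H: 4 × 475 = 1900
    Σ(broken) = 1900 kJ
  Bonds formed (products):
    H–H: 2 × 452 = 904
    O=O: 1 × 509 = 509
    Σ(formed) = 1413 kJ
  ΔH_A = 1900 − 1413 = +487 kJ
Reaction B:
  Bonds broken (reactants):
    C–C: 2 × 358 = 716
    C–H: 8 × 401 = 3208
    C=C: 1 × 637 = 637
    H–H: 1 × 452 = 452
    Σ(broken) = 5013 kJ
  Bonds formed (products):
    C–C: 3 × 358 = 1074
    C–H: 10 × 401 = 4010
    Σ(formed) = 5084 kJ
  ΔH_B = 5013 − 5084 = −71 kJ
ΔH_A − ΔH_B = +558 kJ, so reaction B has the more negative ΔH; |ΔH_A − ΔH_B| = 558 kJ.

Reaction B, by 558 kJ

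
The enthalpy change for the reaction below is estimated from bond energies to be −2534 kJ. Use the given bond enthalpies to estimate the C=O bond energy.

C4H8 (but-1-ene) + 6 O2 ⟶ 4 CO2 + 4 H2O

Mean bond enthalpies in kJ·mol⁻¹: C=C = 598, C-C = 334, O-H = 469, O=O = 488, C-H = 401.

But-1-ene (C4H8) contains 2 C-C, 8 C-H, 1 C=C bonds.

D(C=O) ≈ 773 kJ/mol

Let D be the C=O bond energy.
Σ(broken) = 2×334 + 8×401 + 1×598 + 6×488 = 7402
Σ(formed) = 8×D + 8×469 = 3752 + 8D
ΔH = Σ(broken) − Σ(formed) = (7402) − (3752 + 8D) = +3650 − 8D
Setting this equal to −2534 kJ gives 8D = 6184, so D = 773 kJ/mol.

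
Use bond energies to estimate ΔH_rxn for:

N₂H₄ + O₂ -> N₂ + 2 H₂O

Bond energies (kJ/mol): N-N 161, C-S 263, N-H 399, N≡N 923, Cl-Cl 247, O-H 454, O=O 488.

ΔH ≈ −494 kJ

Bonds broken (reactants):
  N-H: 4 × 399 = 1596
  N-N: 1 × 161 = 161
  O=O: 1 × 488 = 488
  Σ(broken) = 2245 kJ
Bonds formed (products):
  N≡N: 1 × 923 = 923
  O-H: 4 × 454 = 1816
  Σ(formed) = 2739 kJ
ΔH = Σ(broken) − Σ(formed) = 2245 − 2739 = −494 kJ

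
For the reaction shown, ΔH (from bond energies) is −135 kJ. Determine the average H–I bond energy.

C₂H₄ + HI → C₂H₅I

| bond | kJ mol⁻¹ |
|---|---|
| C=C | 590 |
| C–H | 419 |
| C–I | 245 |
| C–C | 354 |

D(H–I) ≈ 293 kJ/mol

Let D be the H–I bond energy.
Σ(broken) = 4×419 + 1×590 + 1×D = 2266 + D
Σ(formed) = 1×354 + 5×419 + 1×245 = 2694
ΔH = Σ(broken) − Σ(formed) = (2266 + D) − (2694) = −428 + D
Setting this equal to −135 kJ gives D = 293 kJ/mol.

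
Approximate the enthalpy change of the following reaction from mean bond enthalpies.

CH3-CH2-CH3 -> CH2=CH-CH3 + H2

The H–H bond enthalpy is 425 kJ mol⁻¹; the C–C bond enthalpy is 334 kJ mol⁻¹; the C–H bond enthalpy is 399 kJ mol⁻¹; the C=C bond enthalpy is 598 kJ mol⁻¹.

ΔH ≈ +109 kJ

Bonds broken (reactants):
  C–C: 2 × 334 = 668
  C–H: 8 × 399 = 3192
  Σ(broken) = 3860 kJ
Bonds formed (products):
  C–C: 1 × 334 = 334
  C–H: 6 × 399 = 2394
  C=C: 1 × 598 = 598
  H–H: 1 × 425 = 425
  Σ(formed) = 3751 kJ
ΔH = Σ(broken) − Σ(formed) = 3860 − 3751 = +109 kJ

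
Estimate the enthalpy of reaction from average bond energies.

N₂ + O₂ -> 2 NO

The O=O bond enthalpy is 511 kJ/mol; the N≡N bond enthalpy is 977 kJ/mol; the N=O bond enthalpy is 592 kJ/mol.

Bonds broken (reactants):
  N≡N: 1 × 977 = 977
  O=O: 1 × 511 = 511
  Σ(broken) = 1488 kJ
Bonds formed (products):
  N=O: 2 × 592 = 1184
  Σ(formed) = 1184 kJ
ΔH = Σ(broken) − Σ(formed) = 1488 − 1184 = +304 kJ

ΔH ≈ +304 kJ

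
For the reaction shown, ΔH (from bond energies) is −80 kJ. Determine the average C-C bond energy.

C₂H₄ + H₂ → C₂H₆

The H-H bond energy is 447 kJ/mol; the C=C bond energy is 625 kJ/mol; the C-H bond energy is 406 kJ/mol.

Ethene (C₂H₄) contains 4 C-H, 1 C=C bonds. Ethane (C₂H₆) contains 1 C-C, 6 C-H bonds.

D(C-C) ≈ 340 kJ/mol

Let D be the C-C bond energy.
Σ(broken) = 4×406 + 1×625 + 1×447 = 2696
Σ(formed) = 1×D + 6×406 = 2436 + D
ΔH = Σ(broken) − Σ(formed) = (2696) − (2436 + D) = +260 − D
Setting this equal to −80 kJ gives D = 340 kJ/mol.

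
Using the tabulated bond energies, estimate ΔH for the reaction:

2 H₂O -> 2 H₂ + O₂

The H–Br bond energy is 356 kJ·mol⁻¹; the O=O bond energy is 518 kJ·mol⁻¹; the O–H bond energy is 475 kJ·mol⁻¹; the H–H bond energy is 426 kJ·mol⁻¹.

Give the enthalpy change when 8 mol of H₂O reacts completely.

Bonds broken (reactants):
  O–H: 4 × 475 = 1900
  Σ(broken) = 1900 kJ
Bonds formed (products):
  H–H: 2 × 426 = 852
  O=O: 1 × 518 = 518
  Σ(formed) = 1370 kJ
ΔH = Σ(broken) − Σ(formed) = 1900 − 1370 = +530 kJ
For 4× the reaction as written: 4 × (+530) = +2120 kJ

ΔH = +2120 kJ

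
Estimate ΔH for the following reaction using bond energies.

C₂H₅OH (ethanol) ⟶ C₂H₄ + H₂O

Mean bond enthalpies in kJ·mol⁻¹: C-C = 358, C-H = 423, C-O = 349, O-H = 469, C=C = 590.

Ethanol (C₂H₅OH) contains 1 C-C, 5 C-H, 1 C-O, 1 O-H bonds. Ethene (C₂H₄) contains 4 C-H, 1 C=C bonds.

Bonds broken (reactants):
  C-C: 1 × 358 = 358
  C-H: 5 × 423 = 2115
  C-O: 1 × 349 = 349
  O-H: 1 × 469 = 469
  Σ(broken) = 3291 kJ
Bonds formed (products):
  C-H: 4 × 423 = 1692
  C=C: 1 × 590 = 590
  O-H: 2 × 469 = 938
  Σ(formed) = 3220 kJ
ΔH = Σ(broken) − Σ(formed) = 3291 − 3220 = +71 kJ

ΔH ≈ +71 kJ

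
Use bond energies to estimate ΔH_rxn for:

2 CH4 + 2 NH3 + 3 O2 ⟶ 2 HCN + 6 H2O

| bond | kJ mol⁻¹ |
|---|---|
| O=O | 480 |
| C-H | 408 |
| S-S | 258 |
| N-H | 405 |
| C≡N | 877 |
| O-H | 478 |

ΔH ≈ −1172 kJ

Bonds broken (reactants):
  C-H: 8 × 408 = 3264
  N-H: 6 × 405 = 2430
  O=O: 3 × 480 = 1440
  Σ(broken) = 7134 kJ
Bonds formed (products):
  C≡N: 2 × 877 = 1754
  C-H: 2 × 408 = 816
  O-H: 12 × 478 = 5736
  Σ(formed) = 8306 kJ
ΔH = Σ(broken) − Σ(formed) = 7134 − 8306 = −1172 kJ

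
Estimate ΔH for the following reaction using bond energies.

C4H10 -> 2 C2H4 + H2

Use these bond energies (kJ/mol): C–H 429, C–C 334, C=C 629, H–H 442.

ΔH ≈ +160 kJ

Bonds broken (reactants):
  C–C: 3 × 334 = 1002
  C–H: 10 × 429 = 4290
  Σ(broken) = 5292 kJ
Bonds formed (products):
  C–H: 8 × 429 = 3432
  C=C: 2 × 629 = 1258
  H–H: 1 × 442 = 442
  Σ(formed) = 5132 kJ
ΔH = Σ(broken) − Σ(formed) = 5292 − 5132 = +160 kJ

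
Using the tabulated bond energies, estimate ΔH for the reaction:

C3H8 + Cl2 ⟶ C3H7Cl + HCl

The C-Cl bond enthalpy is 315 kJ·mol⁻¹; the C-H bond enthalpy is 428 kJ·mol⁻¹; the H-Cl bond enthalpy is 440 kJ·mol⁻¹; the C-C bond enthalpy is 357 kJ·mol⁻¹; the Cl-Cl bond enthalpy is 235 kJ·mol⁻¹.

ΔH ≈ −92 kJ

Bonds broken (reactants):
  C-C: 2 × 357 = 714
  C-H: 8 × 428 = 3424
  Cl-Cl: 1 × 235 = 235
  Σ(broken) = 4373 kJ
Bonds formed (products):
  C-C: 2 × 357 = 714
  C-Cl: 1 × 315 = 315
  C-H: 7 × 428 = 2996
  H-Cl: 1 × 440 = 440
  Σ(formed) = 4465 kJ
ΔH = Σ(broken) − Σ(formed) = 4373 − 4465 = −92 kJ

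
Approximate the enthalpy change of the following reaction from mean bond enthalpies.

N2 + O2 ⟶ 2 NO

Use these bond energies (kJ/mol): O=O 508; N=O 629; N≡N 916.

ΔH ≈ +166 kJ

Bonds broken (reactants):
  N≡N: 1 × 916 = 916
  O=O: 1 × 508 = 508
  Σ(broken) = 1424 kJ
Bonds formed (products):
  N=O: 2 × 629 = 1258
  Σ(formed) = 1258 kJ
ΔH = Σ(broken) − Σ(formed) = 1424 − 1258 = +166 kJ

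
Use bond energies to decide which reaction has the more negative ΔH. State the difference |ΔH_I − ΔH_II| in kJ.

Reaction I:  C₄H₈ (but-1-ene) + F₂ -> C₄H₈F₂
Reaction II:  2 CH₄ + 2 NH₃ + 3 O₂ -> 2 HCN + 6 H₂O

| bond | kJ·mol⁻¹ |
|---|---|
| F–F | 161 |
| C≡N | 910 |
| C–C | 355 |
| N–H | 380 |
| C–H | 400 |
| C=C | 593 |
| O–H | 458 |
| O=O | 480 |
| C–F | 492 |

Reaction II, by 611 kJ

Reaction I:
  Bonds broken (reactants):
    C–C: 2 × 355 = 710
    C–H: 8 × 400 = 3200
    C=C: 1 × 593 = 593
    F–F: 1 × 161 = 161
    Σ(broken) = 4664 kJ
  Bonds formed (products):
    C–C: 3 × 355 = 1065
    C–F: 2 × 492 = 984
    C–H: 8 × 400 = 3200
    Σ(formed) = 5249 kJ
  ΔH_I = 4664 − 5249 = −585 kJ
Reaction II:
  Bonds broken (reactants):
    C–H: 8 × 400 = 3200
    N–H: 6 × 380 = 2280
    O=O: 3 × 480 = 1440
    Σ(broken) = 6920 kJ
  Bonds formed (products):
    C≡N: 2 × 910 = 1820
    C–H: 2 × 400 = 800
    O–H: 12 × 458 = 5496
    Σ(formed) = 8116 kJ
  ΔH_II = 6920 − 8116 = −1196 kJ
ΔH_I − ΔH_II = +611 kJ, so reaction II has the more negative ΔH; |ΔH_I − ΔH_II| = 611 kJ.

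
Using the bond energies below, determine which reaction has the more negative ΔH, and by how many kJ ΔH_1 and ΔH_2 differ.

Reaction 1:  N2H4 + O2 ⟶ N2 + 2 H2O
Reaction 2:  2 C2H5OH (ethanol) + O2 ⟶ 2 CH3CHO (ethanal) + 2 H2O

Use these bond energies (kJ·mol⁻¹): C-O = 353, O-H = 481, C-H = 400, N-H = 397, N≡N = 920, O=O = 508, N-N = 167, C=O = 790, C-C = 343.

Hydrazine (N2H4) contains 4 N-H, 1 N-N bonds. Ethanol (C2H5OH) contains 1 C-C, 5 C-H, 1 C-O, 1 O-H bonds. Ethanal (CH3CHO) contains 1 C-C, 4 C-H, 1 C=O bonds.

Reaction 1:
  Bonds broken (reactants):
    N-H: 4 × 397 = 1588
    N-N: 1 × 167 = 167
    O=O: 1 × 508 = 508
    Σ(broken) = 2263 kJ
  Bonds formed (products):
    N≡N: 1 × 920 = 920
    O-H: 4 × 481 = 1924
    Σ(formed) = 2844 kJ
  ΔH_1 = 2263 − 2844 = −581 kJ
Reaction 2:
  Bonds broken (reactants):
    C-C: 2 × 343 = 686
    C-H: 10 × 400 = 4000
    C-O: 2 × 353 = 706
    O-H: 2 × 481 = 962
    O=O: 1 × 508 = 508
    Σ(broken) = 6862 kJ
  Bonds formed (products):
    C-C: 2 × 343 = 686
    C-H: 8 × 400 = 3200
    C=O: 2 × 790 = 1580
    O-H: 4 × 481 = 1924
    Σ(formed) = 7390 kJ
  ΔH_2 = 6862 − 7390 = −528 kJ
ΔH_1 − ΔH_2 = −53 kJ, so reaction 1 has the more negative ΔH; |ΔH_1 − ΔH_2| = 53 kJ.

Reaction 1, by 53 kJ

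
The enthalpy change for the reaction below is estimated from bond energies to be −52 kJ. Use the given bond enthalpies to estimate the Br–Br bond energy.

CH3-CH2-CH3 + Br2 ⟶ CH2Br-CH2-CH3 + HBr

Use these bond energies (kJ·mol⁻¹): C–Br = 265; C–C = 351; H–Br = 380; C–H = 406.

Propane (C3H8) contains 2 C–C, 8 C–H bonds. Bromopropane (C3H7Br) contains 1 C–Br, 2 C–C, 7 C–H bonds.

Let D be the Br–Br bond energy.
Σ(broken) = 1×D + 2×351 + 8×406 = 3950 + D
Σ(formed) = 1×265 + 2×351 + 7×406 + 1×380 = 4189
ΔH = Σ(broken) − Σ(formed) = (3950 + D) − (4189) = −239 + D
Setting this equal to −52 kJ gives D = 187 kJ/mol.

D(Br–Br) ≈ 187 kJ/mol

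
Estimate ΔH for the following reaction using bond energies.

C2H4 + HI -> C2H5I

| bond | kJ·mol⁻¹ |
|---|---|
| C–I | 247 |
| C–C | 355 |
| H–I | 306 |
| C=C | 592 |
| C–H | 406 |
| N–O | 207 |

ΔH ≈ −110 kJ

Bonds broken (reactants):
  C–H: 4 × 406 = 1624
  C=C: 1 × 592 = 592
  H–I: 1 × 306 = 306
  Σ(broken) = 2522 kJ
Bonds formed (products):
  C–C: 1 × 355 = 355
  C–H: 5 × 406 = 2030
  C–I: 1 × 247 = 247
  Σ(formed) = 2632 kJ
ΔH = Σ(broken) − Σ(formed) = 2522 − 2632 = −110 kJ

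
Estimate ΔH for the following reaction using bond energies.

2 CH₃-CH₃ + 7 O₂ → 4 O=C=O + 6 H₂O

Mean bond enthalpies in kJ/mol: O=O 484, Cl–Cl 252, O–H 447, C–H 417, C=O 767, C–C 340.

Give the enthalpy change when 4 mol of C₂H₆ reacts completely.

Bonds broken (reactants):
  C–C: 2 × 340 = 680
  C–H: 12 × 417 = 5004
  O=O: 7 × 484 = 3388
  Σ(broken) = 9072 kJ
Bonds formed (products):
  C=O: 8 × 767 = 6136
  O–H: 12 × 447 = 5364
  Σ(formed) = 11500 kJ
ΔH = Σ(broken) − Σ(formed) = 9072 − 11500 = −2428 kJ
For 2× the reaction as written: 2 × (−2428) = −4856 kJ

ΔH = −4856 kJ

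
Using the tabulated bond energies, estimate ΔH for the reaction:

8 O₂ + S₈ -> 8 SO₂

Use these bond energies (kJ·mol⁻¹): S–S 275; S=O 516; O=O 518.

Bonds broken (reactants):
  O=O: 8 × 518 = 4144
  S–S: 8 × 275 = 2200
  Σ(broken) = 6344 kJ
Bonds formed (products):
  S=O: 16 × 516 = 8256
  Σ(formed) = 8256 kJ
ΔH = Σ(broken) − Σ(formed) = 6344 − 8256 = −1912 kJ

ΔH ≈ −1912 kJ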